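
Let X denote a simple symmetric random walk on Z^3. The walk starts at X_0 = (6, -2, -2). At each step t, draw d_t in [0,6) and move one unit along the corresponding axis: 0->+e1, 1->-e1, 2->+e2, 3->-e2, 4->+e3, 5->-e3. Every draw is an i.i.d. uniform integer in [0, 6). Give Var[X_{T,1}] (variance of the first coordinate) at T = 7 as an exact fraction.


Outcome values over d=0..5: [1, -1, 0, 0, 0, 0]
Σy = 0, Σy² = 2, M = 6
μ = 0/6 = 0,  σ² = 2/6 − (0)² = 1/3
Independent increments: Var[X_7] = 7·σ² = 7·(1/3) = 7/3

7/3


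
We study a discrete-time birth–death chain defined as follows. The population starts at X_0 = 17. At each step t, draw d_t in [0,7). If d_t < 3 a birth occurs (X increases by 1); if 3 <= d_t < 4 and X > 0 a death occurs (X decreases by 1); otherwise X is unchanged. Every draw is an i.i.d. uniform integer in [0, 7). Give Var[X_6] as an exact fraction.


144/49

X can drop by at most 1 per step and X_0 = 17 > T = 6, so X_t >= 17 − t >= 11 > 0 for every t <= 6: the floor at 0 (the 'and X > 0' condition) never binds. Hence X_6 = X_0 + Σ_{t<6} Y_t with i.i.d. increments Y_t = y(d_t) ∈ {+1, −1, 0}.
Outcome values over d=0..6: [1, 1, 1, -1, 0, 0, 0]
Σy = 2, Σy² = 4, M = 7
μ = 2/7 = 2/7,  σ² = 4/7 − (2/7)² = 24/49
Independent increments: Var[X_6] = 6·σ² = 6·(24/49) = 144/49


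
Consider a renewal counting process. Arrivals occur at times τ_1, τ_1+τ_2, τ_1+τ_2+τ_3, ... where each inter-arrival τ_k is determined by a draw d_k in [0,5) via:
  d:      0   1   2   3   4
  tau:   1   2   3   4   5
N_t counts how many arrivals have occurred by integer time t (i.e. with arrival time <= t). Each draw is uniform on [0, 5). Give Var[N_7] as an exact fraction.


Inter-arrival values over d=0..4: [1, 2, 3, 4, 5]
Each d has probability 1/5, so the pmf of τ is: f(1) = 1/5, f(2) = 1/5, f(3) = 1/5, f(4) = 1/5, f(5) = 1/5
Let p_n(j) = P(N_n = j), with p_0 = [1]. Condition on τ_1: p_n(0) = P(τ > n), and for j >= 1, p_n(j) = Σ_{k<=n} f(k)·p_{n−k}(j−1)
p_1 = [4/5, 1/5]  (j = 0..1)
p_2 = [3/5, 9/25, 1/25]  (j = 0..2)
p_3 = [2/5, 12/25, 14/125, 1/125]  (j = 0..3)
p_4 = [1/5, 14/25, 26/125, 19/625, 1/625]  (j = 0..4)
p_5 = [0, 3/5, 8/25, 9/125, 24/3125, 1/3125]  (j = 0..5)
p_6 = [0, 2/5, 11/25, 17/125, 69/3125, 29/15625, 1/15625]  (j = 0..6)
p_7 = [0, 6/25, 12/25, 28/125, 154/3125, 98/15625, 34/78125, 1/78125]  (j = 0..7)
E[N_7] = Σ j·p_7(j) = 164311/78125;  E[N_7²] = Σ j²·p_7(j) = 401373/78125
Var[N_7] = 401373/78125 − (164311/78125)² = 4359160904/6103515625

4359160904/6103515625


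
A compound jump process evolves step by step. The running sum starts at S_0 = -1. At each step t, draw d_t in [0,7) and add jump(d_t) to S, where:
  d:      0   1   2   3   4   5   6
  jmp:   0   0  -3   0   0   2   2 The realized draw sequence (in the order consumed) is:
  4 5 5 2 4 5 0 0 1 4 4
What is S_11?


t=0: S=-1, d=4, jump=0, S_1=-1
t=1: S=-1, d=5, jump=2, S_2=1
t=2: S=1, d=5, jump=2, S_3=3
t=3: S=3, d=2, jump=-3, S_4=0
t=4: S=0, d=4, jump=0, S_5=0
t=5: S=0, d=5, jump=2, S_6=2
t=6: S=2, d=0, jump=0, S_7=2
t=7: S=2, d=0, jump=0, S_8=2
t=8: S=2, d=1, jump=0, S_9=2
t=9: S=2, d=4, jump=0, S_10=2
t=10: S=2, d=4, jump=0, S_11=2

2


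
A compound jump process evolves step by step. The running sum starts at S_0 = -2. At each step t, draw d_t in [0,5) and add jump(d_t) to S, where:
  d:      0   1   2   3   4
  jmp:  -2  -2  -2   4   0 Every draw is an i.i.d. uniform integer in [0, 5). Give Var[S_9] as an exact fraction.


1224/25

Outcome values over d=0..4: [-2, -2, -2, 4, 0]
Σy = -2, Σy² = 28, M = 5
μ = -2/5 = -2/5,  σ² = 28/5 − (-2/5)² = 136/25
Independent increments: Var[S_9] = 9·σ² = 9·(136/25) = 1224/25


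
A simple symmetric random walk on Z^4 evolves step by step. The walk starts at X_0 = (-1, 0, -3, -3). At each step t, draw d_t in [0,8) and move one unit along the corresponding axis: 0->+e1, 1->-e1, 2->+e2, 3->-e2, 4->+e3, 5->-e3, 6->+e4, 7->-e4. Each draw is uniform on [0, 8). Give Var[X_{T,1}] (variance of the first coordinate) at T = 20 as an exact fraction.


Outcome values over d=0..7: [1, -1, 0, 0, 0, 0, 0, 0]
Σy = 0, Σy² = 2, M = 8
μ = 0/8 = 0,  σ² = 2/8 − (0)² = 1/4
Independent increments: Var[X_20] = 20·σ² = 20·(1/4) = 5

5


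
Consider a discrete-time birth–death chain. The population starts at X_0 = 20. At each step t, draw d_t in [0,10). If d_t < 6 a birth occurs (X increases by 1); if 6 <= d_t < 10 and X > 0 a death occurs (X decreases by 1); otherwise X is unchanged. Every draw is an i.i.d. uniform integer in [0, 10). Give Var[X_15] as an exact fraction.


X can drop by at most 1 per step and X_0 = 20 > T = 15, so X_t >= 20 − t >= 5 > 0 for every t <= 15: the floor at 0 (the 'and X > 0' condition) never binds. Hence X_15 = X_0 + Σ_{t<15} Y_t with i.i.d. increments Y_t = y(d_t) ∈ {+1, −1, 0}.
Outcome values over d=0..9: [1, 1, 1, 1, 1, 1, -1, -1, -1, -1]
Σy = 2, Σy² = 10, M = 10
μ = 2/10 = 1/5,  σ² = 10/10 − (1/5)² = 24/25
Independent increments: Var[X_15] = 15·σ² = 15·(24/25) = 72/5

72/5


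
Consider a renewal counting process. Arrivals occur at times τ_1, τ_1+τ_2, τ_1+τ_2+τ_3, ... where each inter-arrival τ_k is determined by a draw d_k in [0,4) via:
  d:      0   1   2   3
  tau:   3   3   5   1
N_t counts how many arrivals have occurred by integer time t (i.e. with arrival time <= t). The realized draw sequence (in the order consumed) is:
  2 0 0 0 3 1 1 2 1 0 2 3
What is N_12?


3

draw d_1=2: τ_1=5, arrival time A_1=5
draw d_2=0: τ_2=3, arrival time A_2=8
draw d_3=0: τ_3=3, arrival time A_3=11
draw d_4=0: τ_4=3, arrival time A_4=14
draw d_5=3: τ_5=1, arrival time A_5=15
draw d_6=1: τ_6=3, arrival time A_6=18
draw d_7=1: τ_7=3, arrival time A_7=21
draw d_8=2: τ_8=5, arrival time A_8=26
draw d_9=1: τ_9=3, arrival time A_9=29
draw d_10=0: τ_10=3, arrival time A_10=32
draw d_11=2: τ_11=5, arrival time A_11=37
draw d_12=3: τ_12=1, arrival time A_12=38
N_t over t=0..12: 0:0 1:0 2:0 3:0 4:0 5:1 6:1 7:1 8:2 9:2 10:2 11:3 12:3


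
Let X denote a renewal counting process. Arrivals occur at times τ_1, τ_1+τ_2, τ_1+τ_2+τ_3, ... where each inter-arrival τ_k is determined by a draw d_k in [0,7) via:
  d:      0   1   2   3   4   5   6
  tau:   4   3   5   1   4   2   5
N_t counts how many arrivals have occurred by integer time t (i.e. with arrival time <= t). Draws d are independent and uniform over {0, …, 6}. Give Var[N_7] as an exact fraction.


363723828376/678223072849

Inter-arrival values over d=0..6: [4, 3, 5, 1, 4, 2, 5]
Each d has probability 1/7, so the pmf of τ is: f(1) = 1/7, f(2) = 1/7, f(3) = 1/7, f(4) = 2/7, f(5) = 2/7
Let p_n(j) = P(N_n = j), with p_0 = [1]. Condition on τ_1: p_n(0) = P(τ > n), and for j >= 1, p_n(j) = Σ_{k<=n} f(k)·p_{n−k}(j−1)
p_1 = [6/7, 1/7]  (j = 0..1)
p_2 = [5/7, 13/49, 1/49]  (j = 0..2)
p_3 = [4/7, 18/49, 20/343, 1/343]  (j = 0..3)
p_4 = [2/7, 29/49, 38/343, 27/2401, 1/2401]  (j = 0..4)
p_5 = [0, 37/49, 74/343, 65/2401, 34/16807, 1/16807]  (j = 0..5)
p_6 = [0, 4/7, 124/343, 146/2401, 99/16807, 41/117649, 1/117649]  (j = 0..6)
p_7 = [0, 20/49, 156/343, 290/2401, 36/2401, 20/16807, 48/823543, 1/823543]  (j = 0..7)
E[N_7] = Σ j·p_7(j) = 1438249/823543;  E[N_7²] = Σ j²·p_7(j) = 2953439/823543
Var[N_7] = 2953439/823543 − (1438249/823543)² = 363723828376/678223072849


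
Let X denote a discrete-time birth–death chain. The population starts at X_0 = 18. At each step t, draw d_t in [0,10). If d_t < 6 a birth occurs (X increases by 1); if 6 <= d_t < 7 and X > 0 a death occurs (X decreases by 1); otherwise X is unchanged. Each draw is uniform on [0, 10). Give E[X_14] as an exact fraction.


25

X can drop by at most 1 per step and X_0 = 18 > T = 14, so X_t >= 18 − t >= 4 > 0 for every t <= 14: the floor at 0 (the 'and X > 0' condition) never binds. Hence X_14 = X_0 + Σ_{t<14} Y_t with i.i.d. increments Y_t = y(d_t) ∈ {+1, −1, 0}.
Outcome values over d=0..9: [1, 1, 1, 1, 1, 1, -1, 0, 0, 0]
Σy = 5, Σy² = 7, M = 10
μ = 5/10 = 1/2,  σ² = 7/10 − (1/2)² = 9/20
E[X_14] = 18 + 14·(1/2) = 25


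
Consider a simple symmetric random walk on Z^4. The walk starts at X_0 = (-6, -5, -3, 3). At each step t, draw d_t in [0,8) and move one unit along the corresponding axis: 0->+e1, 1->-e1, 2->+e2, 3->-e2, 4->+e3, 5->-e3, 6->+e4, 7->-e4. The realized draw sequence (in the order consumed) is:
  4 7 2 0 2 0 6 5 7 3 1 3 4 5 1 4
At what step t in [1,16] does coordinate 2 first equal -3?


5

t=0: X=(-6, -5, -3, 3), d=4 → +e3, X_1=(-6, -5, -2, 3)
t=1: X=(-6, -5, -2, 3), d=7 → -e4, X_2=(-6, -5, -2, 2)
t=2: X=(-6, -5, -2, 2), d=2 → +e2, X_3=(-6, -4, -2, 2)
t=3: X=(-6, -4, -2, 2), d=0 → +e1, X_4=(-5, -4, -2, 2)
t=4: X=(-5, -4, -2, 2), d=2 → +e2, X_5=(-5, -3, -2, 2)
t=5: X=(-5, -3, -2, 2), d=0 → +e1, X_6=(-4, -3, -2, 2)
t=6: X=(-4, -3, -2, 2), d=6 → +e4, X_7=(-4, -3, -2, 3)
t=7: X=(-4, -3, -2, 3), d=5 → -e3, X_8=(-4, -3, -3, 3)
t=8: X=(-4, -3, -3, 3), d=7 → -e4, X_9=(-4, -3, -3, 2)
t=9: X=(-4, -3, -3, 2), d=3 → -e2, X_10=(-4, -4, -3, 2)
t=10: X=(-4, -4, -3, 2), d=1 → -e1, X_11=(-5, -4, -3, 2)
t=11: X=(-5, -4, -3, 2), d=3 → -e2, X_12=(-5, -5, -3, 2)
t=12: X=(-5, -5, -3, 2), d=4 → +e3, X_13=(-5, -5, -2, 2)
t=13: X=(-5, -5, -2, 2), d=5 → -e3, X_14=(-5, -5, -3, 2)
t=14: X=(-5, -5, -3, 2), d=1 → -e1, X_15=(-6, -5, -3, 2)
t=15: X=(-6, -5, -3, 2), d=4 → +e3, X_16=(-6, -5, -2, 2)


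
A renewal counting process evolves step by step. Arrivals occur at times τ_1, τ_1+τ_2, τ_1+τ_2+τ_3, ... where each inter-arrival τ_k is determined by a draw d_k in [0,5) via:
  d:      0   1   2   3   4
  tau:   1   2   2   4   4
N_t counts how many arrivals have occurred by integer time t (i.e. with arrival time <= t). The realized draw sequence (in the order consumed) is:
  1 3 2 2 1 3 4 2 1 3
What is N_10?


4

draw d_1=1: τ_1=2, arrival time A_1=2
draw d_2=3: τ_2=4, arrival time A_2=6
draw d_3=2: τ_3=2, arrival time A_3=8
draw d_4=2: τ_4=2, arrival time A_4=10
draw d_5=1: τ_5=2, arrival time A_5=12
draw d_6=3: τ_6=4, arrival time A_6=16
draw d_7=4: τ_7=4, arrival time A_7=20
draw d_8=2: τ_8=2, arrival time A_8=22
draw d_9=1: τ_9=2, arrival time A_9=24
draw d_10=3: τ_10=4, arrival time A_10=28
N_t over t=0..10: 0:0 1:0 2:1 3:1 4:1 5:1 6:2 7:2 8:3 9:3 10:4


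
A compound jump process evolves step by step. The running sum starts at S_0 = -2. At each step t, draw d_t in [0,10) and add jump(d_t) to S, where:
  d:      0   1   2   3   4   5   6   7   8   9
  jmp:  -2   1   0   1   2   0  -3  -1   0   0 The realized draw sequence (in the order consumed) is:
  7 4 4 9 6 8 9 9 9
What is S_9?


t=0: S=-2, d=7, jump=-1, S_1=-3
t=1: S=-3, d=4, jump=2, S_2=-1
t=2: S=-1, d=4, jump=2, S_3=1
t=3: S=1, d=9, jump=0, S_4=1
t=4: S=1, d=6, jump=-3, S_5=-2
t=5: S=-2, d=8, jump=0, S_6=-2
t=6: S=-2, d=9, jump=0, S_7=-2
t=7: S=-2, d=9, jump=0, S_8=-2
t=8: S=-2, d=9, jump=0, S_9=-2

-2


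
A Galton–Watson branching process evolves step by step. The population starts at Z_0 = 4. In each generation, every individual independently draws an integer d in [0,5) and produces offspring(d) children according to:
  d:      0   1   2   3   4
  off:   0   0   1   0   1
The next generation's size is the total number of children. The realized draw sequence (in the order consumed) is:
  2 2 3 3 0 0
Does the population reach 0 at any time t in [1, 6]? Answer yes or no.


yes

gen 0: Z_0=4, draws=[2, 2, 3, 3], offspring=[1, 1, 0, 0], Z_1=2
gen 1: Z_1=2, draws=[0, 0], offspring=[0, 0], Z_2=0
gen 2: Z_2=0, draws=[], offspring=[], Z_3=0
gen 3: Z_3=0, draws=[], offspring=[], Z_4=0
gen 4: Z_4=0, draws=[], offspring=[], Z_5=0
gen 5: Z_5=0, draws=[], offspring=[], Z_6=0


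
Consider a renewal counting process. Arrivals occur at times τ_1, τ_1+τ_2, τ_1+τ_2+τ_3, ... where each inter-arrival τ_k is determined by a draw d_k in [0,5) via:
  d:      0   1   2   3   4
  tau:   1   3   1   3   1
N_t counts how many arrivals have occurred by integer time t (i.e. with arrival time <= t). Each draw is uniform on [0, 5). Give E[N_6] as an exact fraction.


50744/15625

Inter-arrival values over d=0..4: [1, 3, 1, 3, 1]
Each d has probability 1/5, so the pmf of τ is: f(1) = 3/5, f(3) = 2/5
Renewal equation for m(n) = E[N_n]: condition on τ_1 = k (if k <= n, one arrival plus a fresh copy on the remaining n−k steps): m(n) = F(n) + Σ_{k<=n} f(k)·m(n−k), where F(n) = P(τ <= n) and m(0) = 0
m(1) = F(1) = 3/5
m(2) = F(2) + f(1)·m(1) = 3/5 + 3/5·3/5 = 24/25
m(3) = F(3) + f(1)·m(2) = 1 + 3/5·24/25 = 197/125
m(4) = F(4) + f(1)·m(3) + f(3)·m(1) = 1 + 3/5·197/125 + 2/5·3/5 = 1366/625
m(5) = F(5) + f(1)·m(4) + f(3)·m(2) = 1 + 3/5·1366/625 + 2/5·24/25 = 8423/3125
m(6) = F(6) + f(1)·m(5) + f(3)·m(3) = 1 + 3/5·8423/3125 + 2/5·197/125 = 50744/15625
E[N_6] = m(6) = 50744/15625


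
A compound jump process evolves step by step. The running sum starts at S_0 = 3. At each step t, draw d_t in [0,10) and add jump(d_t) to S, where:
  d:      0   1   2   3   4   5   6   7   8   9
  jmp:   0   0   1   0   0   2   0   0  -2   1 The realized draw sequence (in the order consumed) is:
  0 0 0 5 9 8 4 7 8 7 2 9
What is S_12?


t=0: S=3, d=0, jump=0, S_1=3
t=1: S=3, d=0, jump=0, S_2=3
t=2: S=3, d=0, jump=0, S_3=3
t=3: S=3, d=5, jump=2, S_4=5
t=4: S=5, d=9, jump=1, S_5=6
t=5: S=6, d=8, jump=-2, S_6=4
t=6: S=4, d=4, jump=0, S_7=4
t=7: S=4, d=7, jump=0, S_8=4
t=8: S=4, d=8, jump=-2, S_9=2
t=9: S=2, d=7, jump=0, S_10=2
t=10: S=2, d=2, jump=1, S_11=3
t=11: S=3, d=9, jump=1, S_12=4

4


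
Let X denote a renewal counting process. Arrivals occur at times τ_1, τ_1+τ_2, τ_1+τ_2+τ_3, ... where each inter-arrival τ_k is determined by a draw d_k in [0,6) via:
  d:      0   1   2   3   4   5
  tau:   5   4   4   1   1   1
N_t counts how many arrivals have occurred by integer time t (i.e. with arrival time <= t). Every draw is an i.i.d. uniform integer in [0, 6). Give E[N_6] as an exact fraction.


143/64

Inter-arrival values over d=0..5: [5, 4, 4, 1, 1, 1]
Each d has probability 1/6, so the pmf of τ is: f(1) = 1/2, f(4) = 1/3, f(5) = 1/6
Renewal equation for m(n) = E[N_n]: condition on τ_1 = k (if k <= n, one arrival plus a fresh copy on the remaining n−k steps): m(n) = F(n) + Σ_{k<=n} f(k)·m(n−k), where F(n) = P(τ <= n) and m(0) = 0
m(1) = F(1) = 1/2
m(2) = F(2) + f(1)·m(1) = 1/2 + 1/2·1/2 = 3/4
m(3) = F(3) + f(1)·m(2) = 1/2 + 1/2·3/4 = 7/8
m(4) = F(4) + f(1)·m(3) = 5/6 + 1/2·7/8 = 61/48
m(5) = F(5) + f(1)·m(4) + f(4)·m(1) = 1 + 1/2·61/48 + 1/3·1/2 = 173/96
m(6) = F(6) + f(1)·m(5) + f(4)·m(2) + f(5)·m(1) = 1 + 1/2·173/96 + 1/3·3/4 + 1/6·1/2 = 143/64
E[N_6] = m(6) = 143/64


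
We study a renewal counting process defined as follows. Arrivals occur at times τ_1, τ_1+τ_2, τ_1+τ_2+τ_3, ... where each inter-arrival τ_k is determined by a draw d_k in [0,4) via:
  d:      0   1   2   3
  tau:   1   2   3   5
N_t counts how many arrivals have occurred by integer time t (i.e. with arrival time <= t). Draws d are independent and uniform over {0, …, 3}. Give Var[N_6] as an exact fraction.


13163311/16777216

Inter-arrival values over d=0..3: [1, 2, 3, 5]
Each d has probability 1/4, so the pmf of τ is: f(1) = 1/4, f(2) = 1/4, f(3) = 1/4, f(5) = 1/4
Let p_n(j) = P(N_n = j), with p_0 = [1]. Condition on τ_1: p_n(0) = P(τ > n), and for j >= 1, p_n(j) = Σ_{k<=n} f(k)·p_{n−k}(j−1)
p_1 = [3/4, 1/4]  (j = 0..1)
p_2 = [1/2, 7/16, 1/16]  (j = 0..2)
p_3 = [1/4, 9/16, 11/64, 1/64]  (j = 0..3)
p_4 = [1/4, 3/8, 5/16, 15/256, 1/256]  (j = 0..4)
p_5 = [0, 1/2, 11/32, 35/256, 19/1024, 1/1024]  (j = 0..5)
p_6 = [0, 5/16, 27/64, 53/256, 27/512, 23/4096, 1/4096]  (j = 0..6)
E[N_6] = Σ j·p_6(j) = 8265/4096;  E[N_6²] = Σ j²·p_6(j) = 19891/4096
Var[N_6] = 19891/4096 − (8265/4096)² = 13163311/16777216


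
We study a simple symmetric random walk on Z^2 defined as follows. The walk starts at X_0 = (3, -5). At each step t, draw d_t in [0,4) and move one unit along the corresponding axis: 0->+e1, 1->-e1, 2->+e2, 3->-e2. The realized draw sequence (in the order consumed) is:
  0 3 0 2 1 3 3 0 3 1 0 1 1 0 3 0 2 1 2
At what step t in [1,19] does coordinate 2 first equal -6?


2

t=0: X=(3, -5), d=0 → +e1, X_1=(4, -5)
t=1: X=(4, -5), d=3 → -e2, X_2=(4, -6)
t=2: X=(4, -6), d=0 → +e1, X_3=(5, -6)
t=3: X=(5, -6), d=2 → +e2, X_4=(5, -5)
t=4: X=(5, -5), d=1 → -e1, X_5=(4, -5)
t=5: X=(4, -5), d=3 → -e2, X_6=(4, -6)
t=6: X=(4, -6), d=3 → -e2, X_7=(4, -7)
t=7: X=(4, -7), d=0 → +e1, X_8=(5, -7)
t=8: X=(5, -7), d=3 → -e2, X_9=(5, -8)
t=9: X=(5, -8), d=1 → -e1, X_10=(4, -8)
t=10: X=(4, -8), d=0 → +e1, X_11=(5, -8)
t=11: X=(5, -8), d=1 → -e1, X_12=(4, -8)
t=12: X=(4, -8), d=1 → -e1, X_13=(3, -8)
t=13: X=(3, -8), d=0 → +e1, X_14=(4, -8)
t=14: X=(4, -8), d=3 → -e2, X_15=(4, -9)
t=15: X=(4, -9), d=0 → +e1, X_16=(5, -9)
t=16: X=(5, -9), d=2 → +e2, X_17=(5, -8)
t=17: X=(5, -8), d=1 → -e1, X_18=(4, -8)
t=18: X=(4, -8), d=2 → +e2, X_19=(4, -7)


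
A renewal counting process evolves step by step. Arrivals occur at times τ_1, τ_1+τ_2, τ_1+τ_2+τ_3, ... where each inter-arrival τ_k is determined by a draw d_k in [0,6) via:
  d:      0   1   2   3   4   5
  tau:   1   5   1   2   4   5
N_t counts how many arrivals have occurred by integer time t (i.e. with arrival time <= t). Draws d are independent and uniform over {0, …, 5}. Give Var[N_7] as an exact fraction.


298930943/306110016

Inter-arrival values over d=0..5: [1, 5, 1, 2, 4, 5]
Each d has probability 1/6, so the pmf of τ is: f(1) = 1/3, f(2) = 1/6, f(4) = 1/6, f(5) = 1/3
Let p_n(j) = P(N_n = j), with p_0 = [1]. Condition on τ_1: p_n(0) = P(τ > n), and for j >= 1, p_n(j) = Σ_{k<=n} f(k)·p_{n−k}(j−1)
p_1 = [2/3, 1/3]  (j = 0..1)
p_2 = [1/2, 7/18, 1/9]  (j = 0..2)
p_3 = [1/2, 5/18, 5/27, 1/27]  (j = 0..3)
p_4 = [1/3, 5/12, 17/108, 13/162, 1/81]  (j = 0..4)
p_5 = [0, 23/36, 13/54, 1/12, 8/243, 1/243]  (j = 0..5)
p_6 = [0, 13/36, 11/24, 1/8, 10/243, 19/1458, 1/729]  (j = 0..6)
p_7 = [0, 1/4, 29/72, 169/648, 5/81, 14/729, 11/2187, 1/2187]  (j = 0..7)
E[N_7] = Σ j·p_7(j) = 38741/17496;  E[N_7²] = Σ j²·p_7(j) = 102869/17496
Var[N_7] = 102869/17496 − (38741/17496)² = 298930943/306110016


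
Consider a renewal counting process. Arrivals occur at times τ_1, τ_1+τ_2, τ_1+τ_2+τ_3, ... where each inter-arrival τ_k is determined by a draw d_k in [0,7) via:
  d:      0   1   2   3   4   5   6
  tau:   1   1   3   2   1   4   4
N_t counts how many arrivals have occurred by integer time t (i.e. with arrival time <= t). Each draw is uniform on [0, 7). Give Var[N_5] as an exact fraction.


Inter-arrival values over d=0..6: [1, 1, 3, 2, 1, 4, 4]
Each d has probability 1/7, so the pmf of τ is: f(1) = 3/7, f(2) = 1/7, f(3) = 1/7, f(4) = 2/7
Let p_n(j) = P(N_n = j), with p_0 = [1]. Condition on τ_1: p_n(0) = P(τ > n), and for j >= 1, p_n(j) = Σ_{k<=n} f(k)·p_{n−k}(j−1)
p_1 = [4/7, 3/7]  (j = 0..1)
p_2 = [3/7, 19/49, 9/49]  (j = 0..2)
p_3 = [2/7, 20/49, 78/343, 27/343]  (j = 0..3)
p_4 = [0, 27/49, 100/343, 297/2401, 81/2401]  (j = 0..4)
p_5 = [0, 13/49, 162/343, 9/49, 1080/16807, 243/16807]  (j = 0..5)
E[N_5] = Σ j·p_5(j) = 35131/16807;  E[N_5²] = Σ j²·p_5(j) = 87349/16807
Var[N_5] = 87349/16807 − (35131/16807)² = 233887482/282475249

233887482/282475249


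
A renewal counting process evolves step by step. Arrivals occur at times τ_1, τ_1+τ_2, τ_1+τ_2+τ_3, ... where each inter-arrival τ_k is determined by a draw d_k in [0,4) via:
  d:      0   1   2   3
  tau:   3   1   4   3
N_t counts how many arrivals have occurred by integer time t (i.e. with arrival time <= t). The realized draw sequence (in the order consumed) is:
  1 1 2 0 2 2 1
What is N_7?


3

draw d_1=1: τ_1=1, arrival time A_1=1
draw d_2=1: τ_2=1, arrival time A_2=2
draw d_3=2: τ_3=4, arrival time A_3=6
draw d_4=0: τ_4=3, arrival time A_4=9
draw d_5=2: τ_5=4, arrival time A_5=13
draw d_6=2: τ_6=4, arrival time A_6=17
draw d_7=1: τ_7=1, arrival time A_7=18
N_t over t=0..7: 0:0 1:1 2:2 3:2 4:2 5:2 6:3 7:3


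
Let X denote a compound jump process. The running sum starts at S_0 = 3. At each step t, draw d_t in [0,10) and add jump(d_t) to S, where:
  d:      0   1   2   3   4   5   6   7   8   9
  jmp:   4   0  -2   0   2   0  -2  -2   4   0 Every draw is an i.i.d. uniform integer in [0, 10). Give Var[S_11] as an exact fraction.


Outcome values over d=0..9: [4, 0, -2, 0, 2, 0, -2, -2, 4, 0]
Σy = 4, Σy² = 48, M = 10
μ = 4/10 = 2/5,  σ² = 48/10 − (2/5)² = 116/25
Independent increments: Var[S_11] = 11·σ² = 11·(116/25) = 1276/25

1276/25


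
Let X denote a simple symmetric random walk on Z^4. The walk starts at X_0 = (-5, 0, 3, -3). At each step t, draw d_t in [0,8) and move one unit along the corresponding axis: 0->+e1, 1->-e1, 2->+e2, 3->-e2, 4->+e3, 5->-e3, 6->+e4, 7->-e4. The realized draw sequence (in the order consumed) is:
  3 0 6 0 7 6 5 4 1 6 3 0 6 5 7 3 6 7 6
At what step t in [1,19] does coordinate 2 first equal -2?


t=0: X=(-5, 0, 3, -3), d=3 → -e2, X_1=(-5, -1, 3, -3)
t=1: X=(-5, -1, 3, -3), d=0 → +e1, X_2=(-4, -1, 3, -3)
t=2: X=(-4, -1, 3, -3), d=6 → +e4, X_3=(-4, -1, 3, -2)
t=3: X=(-4, -1, 3, -2), d=0 → +e1, X_4=(-3, -1, 3, -2)
t=4: X=(-3, -1, 3, -2), d=7 → -e4, X_5=(-3, -1, 3, -3)
t=5: X=(-3, -1, 3, -3), d=6 → +e4, X_6=(-3, -1, 3, -2)
t=6: X=(-3, -1, 3, -2), d=5 → -e3, X_7=(-3, -1, 2, -2)
t=7: X=(-3, -1, 2, -2), d=4 → +e3, X_8=(-3, -1, 3, -2)
t=8: X=(-3, -1, 3, -2), d=1 → -e1, X_9=(-4, -1, 3, -2)
t=9: X=(-4, -1, 3, -2), d=6 → +e4, X_10=(-4, -1, 3, -1)
t=10: X=(-4, -1, 3, -1), d=3 → -e2, X_11=(-4, -2, 3, -1)
t=11: X=(-4, -2, 3, -1), d=0 → +e1, X_12=(-3, -2, 3, -1)
t=12: X=(-3, -2, 3, -1), d=6 → +e4, X_13=(-3, -2, 3, 0)
t=13: X=(-3, -2, 3, 0), d=5 → -e3, X_14=(-3, -2, 2, 0)
t=14: X=(-3, -2, 2, 0), d=7 → -e4, X_15=(-3, -2, 2, -1)
t=15: X=(-3, -2, 2, -1), d=3 → -e2, X_16=(-3, -3, 2, -1)
t=16: X=(-3, -3, 2, -1), d=6 → +e4, X_17=(-3, -3, 2, 0)
t=17: X=(-3, -3, 2, 0), d=7 → -e4, X_18=(-3, -3, 2, -1)
t=18: X=(-3, -3, 2, -1), d=6 → +e4, X_19=(-3, -3, 2, 0)

11


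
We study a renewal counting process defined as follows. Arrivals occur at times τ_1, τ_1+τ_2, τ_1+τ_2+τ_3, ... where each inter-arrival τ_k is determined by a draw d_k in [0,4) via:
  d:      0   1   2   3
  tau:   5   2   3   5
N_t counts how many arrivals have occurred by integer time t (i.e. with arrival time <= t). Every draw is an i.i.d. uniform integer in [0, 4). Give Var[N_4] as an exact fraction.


95/256

Inter-arrival values over d=0..3: [5, 2, 3, 5]
Each d has probability 1/4, so the pmf of τ is: f(2) = 1/4, f(3) = 1/4, f(5) = 1/2
Let p_n(j) = P(N_n = j), with p_0 = [1]. Condition on τ_1: p_n(0) = P(τ > n), and for j >= 1, p_n(j) = Σ_{k<=n} f(k)·p_{n−k}(j−1)
p_1 = [1]  (j = 0)
p_2 = [3/4, 1/4]  (j = 0..1)
p_3 = [1/2, 1/2]  (j = 0..1)
p_4 = [1/2, 7/16, 1/16]  (j = 0..2)
E[N_4] = Σ j·p_4(j) = 9/16;  E[N_4²] = Σ j²·p_4(j) = 11/16
Var[N_4] = 11/16 − (9/16)² = 95/256


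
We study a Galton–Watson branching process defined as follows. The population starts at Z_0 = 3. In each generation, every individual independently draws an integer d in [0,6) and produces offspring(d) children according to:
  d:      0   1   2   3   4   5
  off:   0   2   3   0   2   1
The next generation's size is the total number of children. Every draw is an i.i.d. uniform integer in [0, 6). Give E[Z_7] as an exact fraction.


Outcome values over d=0..5: [0, 2, 3, 0, 2, 1]
Σy = 8, Σy² = 18, M = 6
μ = 8/6 = 4/3,  σ² = 18/6 − (4/3)² = 11/9
E[Z_0] = 3
E[Z_1] = 4/3·E[Z_0] = 4
E[Z_2] = 4/3·E[Z_1] = 16/3
E[Z_3] = 4/3·E[Z_2] = 64/9
E[Z_4] = 4/3·E[Z_3] = 256/27
E[Z_5] = 4/3·E[Z_4] = 1024/81
E[Z_6] = 4/3·E[Z_5] = 4096/243
E[Z_7] = 4/3·E[Z_6] = 16384/729

16384/729


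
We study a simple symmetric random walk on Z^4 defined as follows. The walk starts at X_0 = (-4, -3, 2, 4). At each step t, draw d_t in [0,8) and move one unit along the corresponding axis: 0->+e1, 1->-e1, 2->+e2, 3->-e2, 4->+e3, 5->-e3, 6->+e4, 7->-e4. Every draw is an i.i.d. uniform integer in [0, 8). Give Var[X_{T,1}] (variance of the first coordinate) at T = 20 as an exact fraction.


5

Outcome values over d=0..7: [1, -1, 0, 0, 0, 0, 0, 0]
Σy = 0, Σy² = 2, M = 8
μ = 0/8 = 0,  σ² = 2/8 − (0)² = 1/4
Independent increments: Var[X_20] = 20·σ² = 20·(1/4) = 5


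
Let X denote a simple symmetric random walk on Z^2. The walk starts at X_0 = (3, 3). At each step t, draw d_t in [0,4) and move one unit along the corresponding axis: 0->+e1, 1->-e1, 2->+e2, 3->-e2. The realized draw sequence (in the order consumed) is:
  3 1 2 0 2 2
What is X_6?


(3, 5)

t=0: X=(3, 3), d=3 → -e2, X_1=(3, 2)
t=1: X=(3, 2), d=1 → -e1, X_2=(2, 2)
t=2: X=(2, 2), d=2 → +e2, X_3=(2, 3)
t=3: X=(2, 3), d=0 → +e1, X_4=(3, 3)
t=4: X=(3, 3), d=2 → +e2, X_5=(3, 4)
t=5: X=(3, 4), d=2 → +e2, X_6=(3, 5)


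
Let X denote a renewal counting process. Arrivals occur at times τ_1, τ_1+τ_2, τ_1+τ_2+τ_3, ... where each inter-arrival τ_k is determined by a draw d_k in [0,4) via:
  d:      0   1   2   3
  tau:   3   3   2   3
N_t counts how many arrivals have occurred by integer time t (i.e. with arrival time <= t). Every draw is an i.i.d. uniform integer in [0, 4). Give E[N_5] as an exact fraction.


Inter-arrival values over d=0..3: [3, 3, 2, 3]
Each d has probability 1/4, so the pmf of τ is: f(2) = 1/4, f(3) = 3/4
Renewal equation for m(n) = E[N_n]: condition on τ_1 = k (if k <= n, one arrival plus a fresh copy on the remaining n−k steps): m(n) = F(n) + Σ_{k<=n} f(k)·m(n−k), where F(n) = P(τ <= n) and m(0) = 0
m(1) = F(1) = 0
m(2) = F(2) = 1/4
m(3) = F(3) = 1
m(4) = F(4) + f(2)·m(2) = 1 + 1/4·1/4 = 17/16
m(5) = F(5) + f(2)·m(3) + f(3)·m(2) = 1 + 1/4·1 + 3/4·1/4 = 23/16
E[N_5] = m(5) = 23/16

23/16


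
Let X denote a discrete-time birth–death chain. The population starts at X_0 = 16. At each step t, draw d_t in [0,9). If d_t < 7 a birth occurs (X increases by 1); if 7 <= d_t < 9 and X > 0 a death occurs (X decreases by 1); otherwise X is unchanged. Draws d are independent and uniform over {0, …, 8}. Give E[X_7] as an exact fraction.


X can drop by at most 1 per step and X_0 = 16 > T = 7, so X_t >= 16 − t >= 9 > 0 for every t <= 7: the floor at 0 (the 'and X > 0' condition) never binds. Hence X_7 = X_0 + Σ_{t<7} Y_t with i.i.d. increments Y_t = y(d_t) ∈ {+1, −1, 0}.
Outcome values over d=0..8: [1, 1, 1, 1, 1, 1, 1, -1, -1]
Σy = 5, Σy² = 9, M = 9
μ = 5/9 = 5/9,  σ² = 9/9 − (5/9)² = 56/81
E[X_7] = 16 + 7·(5/9) = 179/9

179/9


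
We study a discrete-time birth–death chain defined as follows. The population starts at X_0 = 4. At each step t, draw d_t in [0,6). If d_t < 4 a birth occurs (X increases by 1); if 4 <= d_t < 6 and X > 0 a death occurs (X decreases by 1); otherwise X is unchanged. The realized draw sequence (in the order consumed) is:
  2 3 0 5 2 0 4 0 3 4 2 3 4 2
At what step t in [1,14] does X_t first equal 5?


t=0: X=4, d=2 → birth, X_1=5
t=1: X=5, d=3 → birth, X_2=6
t=2: X=6, d=0 → birth, X_3=7
t=3: X=7, d=5 → death, X_4=6
t=4: X=6, d=2 → birth, X_5=7
t=5: X=7, d=0 → birth, X_6=8
t=6: X=8, d=4 → death, X_7=7
t=7: X=7, d=0 → birth, X_8=8
t=8: X=8, d=3 → birth, X_9=9
t=9: X=9, d=4 → death, X_10=8
t=10: X=8, d=2 → birth, X_11=9
t=11: X=9, d=3 → birth, X_12=10
t=12: X=10, d=4 → death, X_13=9
t=13: X=9, d=2 → birth, X_14=10

1


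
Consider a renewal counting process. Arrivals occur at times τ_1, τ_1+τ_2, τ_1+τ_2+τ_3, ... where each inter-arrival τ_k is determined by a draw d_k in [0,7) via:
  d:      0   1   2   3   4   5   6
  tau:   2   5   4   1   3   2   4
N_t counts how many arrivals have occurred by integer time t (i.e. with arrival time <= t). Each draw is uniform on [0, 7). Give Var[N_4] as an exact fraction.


Inter-arrival values over d=0..6: [2, 5, 4, 1, 3, 2, 4]
Each d has probability 1/7, so the pmf of τ is: f(1) = 1/7, f(2) = 2/7, f(3) = 1/7, f(4) = 2/7, f(5) = 1/7
Let p_n(j) = P(N_n = j), with p_0 = [1]. Condition on τ_1: p_n(0) = P(τ > n), and for j >= 1, p_n(j) = Σ_{k<=n} f(k)·p_{n−k}(j−1)
p_1 = [6/7, 1/7]  (j = 0..1)
p_2 = [4/7, 20/49, 1/49]  (j = 0..2)
p_3 = [3/7, 23/49, 34/343, 1/343]  (j = 0..3)
p_4 = [1/7, 31/49, 10/49, 48/2401, 1/2401]  (j = 0..4)
E[N_4] = Σ j·p_4(j) = 2647/2401;  E[N_4²] = Σ j²·p_4(j) = 561/343
Var[N_4] = 561/343 − (2647/2401)² = 2422118/5764801

2422118/5764801


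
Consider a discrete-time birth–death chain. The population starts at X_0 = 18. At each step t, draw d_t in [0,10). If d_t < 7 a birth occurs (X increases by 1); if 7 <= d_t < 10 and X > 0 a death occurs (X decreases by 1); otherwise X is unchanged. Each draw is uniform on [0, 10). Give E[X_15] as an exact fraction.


24

X can drop by at most 1 per step and X_0 = 18 > T = 15, so X_t >= 18 − t >= 3 > 0 for every t <= 15: the floor at 0 (the 'and X > 0' condition) never binds. Hence X_15 = X_0 + Σ_{t<15} Y_t with i.i.d. increments Y_t = y(d_t) ∈ {+1, −1, 0}.
Outcome values over d=0..9: [1, 1, 1, 1, 1, 1, 1, -1, -1, -1]
Σy = 4, Σy² = 10, M = 10
μ = 4/10 = 2/5,  σ² = 10/10 − (2/5)² = 21/25
E[X_15] = 18 + 15·(2/5) = 24


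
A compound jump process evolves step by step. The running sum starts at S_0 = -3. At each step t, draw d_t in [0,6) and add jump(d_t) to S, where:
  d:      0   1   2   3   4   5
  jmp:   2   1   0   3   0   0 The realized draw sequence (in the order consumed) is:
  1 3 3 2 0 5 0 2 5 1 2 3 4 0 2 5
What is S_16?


14

t=0: S=-3, d=1, jump=1, S_1=-2
t=1: S=-2, d=3, jump=3, S_2=1
t=2: S=1, d=3, jump=3, S_3=4
t=3: S=4, d=2, jump=0, S_4=4
t=4: S=4, d=0, jump=2, S_5=6
t=5: S=6, d=5, jump=0, S_6=6
t=6: S=6, d=0, jump=2, S_7=8
t=7: S=8, d=2, jump=0, S_8=8
t=8: S=8, d=5, jump=0, S_9=8
t=9: S=8, d=1, jump=1, S_10=9
t=10: S=9, d=2, jump=0, S_11=9
t=11: S=9, d=3, jump=3, S_12=12
t=12: S=12, d=4, jump=0, S_13=12
t=13: S=12, d=0, jump=2, S_14=14
t=14: S=14, d=2, jump=0, S_15=14
t=15: S=14, d=5, jump=0, S_16=14


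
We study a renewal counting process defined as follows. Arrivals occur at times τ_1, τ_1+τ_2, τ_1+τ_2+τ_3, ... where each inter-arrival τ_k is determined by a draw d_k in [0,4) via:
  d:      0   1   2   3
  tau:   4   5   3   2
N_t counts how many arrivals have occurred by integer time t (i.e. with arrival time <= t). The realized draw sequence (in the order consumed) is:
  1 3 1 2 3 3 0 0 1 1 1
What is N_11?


draw d_1=1: τ_1=5, arrival time A_1=5
draw d_2=3: τ_2=2, arrival time A_2=7
draw d_3=1: τ_3=5, arrival time A_3=12
draw d_4=2: τ_4=3, arrival time A_4=15
draw d_5=3: τ_5=2, arrival time A_5=17
draw d_6=3: τ_6=2, arrival time A_6=19
draw d_7=0: τ_7=4, arrival time A_7=23
draw d_8=0: τ_8=4, arrival time A_8=27
draw d_9=1: τ_9=5, arrival time A_9=32
draw d_10=1: τ_10=5, arrival time A_10=37
draw d_11=1: τ_11=5, arrival time A_11=42
N_t over t=0..11: 0:0 1:0 2:0 3:0 4:0 5:1 6:1 7:2 8:2 9:2 10:2 11:2

2


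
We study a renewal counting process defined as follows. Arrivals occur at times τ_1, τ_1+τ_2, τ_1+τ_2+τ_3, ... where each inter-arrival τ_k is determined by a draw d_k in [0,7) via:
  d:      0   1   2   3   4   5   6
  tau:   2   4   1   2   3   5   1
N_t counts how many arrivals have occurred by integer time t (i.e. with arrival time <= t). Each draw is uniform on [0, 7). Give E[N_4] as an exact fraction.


Inter-arrival values over d=0..6: [2, 4, 1, 2, 3, 5, 1]
Each d has probability 1/7, so the pmf of τ is: f(1) = 2/7, f(2) = 2/7, f(3) = 1/7, f(4) = 1/7, f(5) = 1/7
Renewal equation for m(n) = E[N_n]: condition on τ_1 = k (if k <= n, one arrival plus a fresh copy on the remaining n−k steps): m(n) = F(n) + Σ_{k<=n} f(k)·m(n−k), where F(n) = P(τ <= n) and m(0) = 0
m(1) = F(1) = 2/7
m(2) = F(2) + f(1)·m(1) = 4/7 + 2/7·2/7 = 32/49
m(3) = F(3) + f(1)·m(2) + f(2)·m(1) = 5/7 + 2/7·32/49 + 2/7·2/7 = 337/343
m(4) = F(4) + f(1)·m(3) + f(2)·m(2) + f(3)·m(1) = 6/7 + 2/7·337/343 + 2/7·32/49 + 1/7·2/7 = 3278/2401
E[N_4] = m(4) = 3278/2401

3278/2401


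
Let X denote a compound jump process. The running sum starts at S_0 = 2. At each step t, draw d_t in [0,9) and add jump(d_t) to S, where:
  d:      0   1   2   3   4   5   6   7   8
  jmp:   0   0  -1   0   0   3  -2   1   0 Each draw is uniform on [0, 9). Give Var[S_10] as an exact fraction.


Outcome values over d=0..8: [0, 0, -1, 0, 0, 3, -2, 1, 0]
Σy = 1, Σy² = 15, M = 9
μ = 1/9 = 1/9,  σ² = 15/9 − (1/9)² = 134/81
Independent increments: Var[S_10] = 10·σ² = 10·(134/81) = 1340/81

1340/81


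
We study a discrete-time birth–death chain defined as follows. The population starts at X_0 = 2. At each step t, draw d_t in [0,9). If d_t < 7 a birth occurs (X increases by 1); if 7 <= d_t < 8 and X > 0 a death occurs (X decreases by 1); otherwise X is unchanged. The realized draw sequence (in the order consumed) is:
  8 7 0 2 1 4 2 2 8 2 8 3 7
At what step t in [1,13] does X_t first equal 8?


t=0: X=2, d=8 → hold, X_1=2
t=1: X=2, d=7 → death, X_2=1
t=2: X=1, d=0 → birth, X_3=2
t=3: X=2, d=2 → birth, X_4=3
t=4: X=3, d=1 → birth, X_5=4
t=5: X=4, d=4 → birth, X_6=5
t=6: X=5, d=2 → birth, X_7=6
t=7: X=6, d=2 → birth, X_8=7
t=8: X=7, d=8 → hold, X_9=7
t=9: X=7, d=2 → birth, X_10=8
t=10: X=8, d=8 → hold, X_11=8
t=11: X=8, d=3 → birth, X_12=9
t=12: X=9, d=7 → death, X_13=8

10


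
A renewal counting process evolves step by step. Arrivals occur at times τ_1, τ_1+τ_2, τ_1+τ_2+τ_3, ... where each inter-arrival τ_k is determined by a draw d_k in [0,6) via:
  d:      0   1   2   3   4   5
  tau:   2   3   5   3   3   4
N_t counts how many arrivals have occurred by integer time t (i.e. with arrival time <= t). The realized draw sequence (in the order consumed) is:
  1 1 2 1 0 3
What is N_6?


2

draw d_1=1: τ_1=3, arrival time A_1=3
draw d_2=1: τ_2=3, arrival time A_2=6
draw d_3=2: τ_3=5, arrival time A_3=11
draw d_4=1: τ_4=3, arrival time A_4=14
draw d_5=0: τ_5=2, arrival time A_5=16
draw d_6=3: τ_6=3, arrival time A_6=19
N_t over t=0..6: 0:0 1:0 2:0 3:1 4:1 5:1 6:2


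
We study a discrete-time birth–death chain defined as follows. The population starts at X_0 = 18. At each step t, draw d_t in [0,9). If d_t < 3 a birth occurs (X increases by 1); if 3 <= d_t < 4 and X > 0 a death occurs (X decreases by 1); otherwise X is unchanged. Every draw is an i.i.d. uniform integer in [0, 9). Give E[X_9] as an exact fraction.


X can drop by at most 1 per step and X_0 = 18 > T = 9, so X_t >= 18 − t >= 9 > 0 for every t <= 9: the floor at 0 (the 'and X > 0' condition) never binds. Hence X_9 = X_0 + Σ_{t<9} Y_t with i.i.d. increments Y_t = y(d_t) ∈ {+1, −1, 0}.
Outcome values over d=0..8: [1, 1, 1, -1, 0, 0, 0, 0, 0]
Σy = 2, Σy² = 4, M = 9
μ = 2/9 = 2/9,  σ² = 4/9 − (2/9)² = 32/81
E[X_9] = 18 + 9·(2/9) = 20

20


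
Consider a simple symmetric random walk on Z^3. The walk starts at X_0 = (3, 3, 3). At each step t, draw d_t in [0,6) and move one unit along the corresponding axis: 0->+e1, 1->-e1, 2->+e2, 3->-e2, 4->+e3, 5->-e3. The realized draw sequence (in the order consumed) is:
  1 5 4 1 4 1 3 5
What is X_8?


t=0: X=(3, 3, 3), d=1 → -e1, X_1=(2, 3, 3)
t=1: X=(2, 3, 3), d=5 → -e3, X_2=(2, 3, 2)
t=2: X=(2, 3, 2), d=4 → +e3, X_3=(2, 3, 3)
t=3: X=(2, 3, 3), d=1 → -e1, X_4=(1, 3, 3)
t=4: X=(1, 3, 3), d=4 → +e3, X_5=(1, 3, 4)
t=5: X=(1, 3, 4), d=1 → -e1, X_6=(0, 3, 4)
t=6: X=(0, 3, 4), d=3 → -e2, X_7=(0, 2, 4)
t=7: X=(0, 2, 4), d=5 → -e3, X_8=(0, 2, 3)

(0, 2, 3)


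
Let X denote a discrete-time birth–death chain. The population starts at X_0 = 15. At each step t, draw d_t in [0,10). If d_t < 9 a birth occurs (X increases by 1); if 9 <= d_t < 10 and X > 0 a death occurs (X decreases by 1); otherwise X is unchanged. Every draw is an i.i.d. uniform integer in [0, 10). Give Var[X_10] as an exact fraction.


X can drop by at most 1 per step and X_0 = 15 > T = 10, so X_t >= 15 − t >= 5 > 0 for every t <= 10: the floor at 0 (the 'and X > 0' condition) never binds. Hence X_10 = X_0 + Σ_{t<10} Y_t with i.i.d. increments Y_t = y(d_t) ∈ {+1, −1, 0}.
Outcome values over d=0..9: [1, 1, 1, 1, 1, 1, 1, 1, 1, -1]
Σy = 8, Σy² = 10, M = 10
μ = 8/10 = 4/5,  σ² = 10/10 − (4/5)² = 9/25
Independent increments: Var[X_10] = 10·σ² = 10·(9/25) = 18/5

18/5


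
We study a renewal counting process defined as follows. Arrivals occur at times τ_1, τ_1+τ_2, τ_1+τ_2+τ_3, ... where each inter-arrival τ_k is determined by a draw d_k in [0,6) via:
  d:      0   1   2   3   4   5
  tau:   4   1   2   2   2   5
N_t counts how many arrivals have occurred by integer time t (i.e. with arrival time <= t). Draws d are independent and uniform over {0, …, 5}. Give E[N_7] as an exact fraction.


Inter-arrival values over d=0..5: [4, 1, 2, 2, 2, 5]
Each d has probability 1/6, so the pmf of τ is: f(1) = 1/6, f(2) = 1/2, f(4) = 1/6, f(5) = 1/6
Renewal equation for m(n) = E[N_n]: condition on τ_1 = k (if k <= n, one arrival plus a fresh copy on the remaining n−k steps): m(n) = F(n) + Σ_{k<=n} f(k)·m(n−k), where F(n) = P(τ <= n) and m(0) = 0
m(1) = F(1) = 1/6
m(2) = F(2) + f(1)·m(1) = 2/3 + 1/6·1/6 = 25/36
m(3) = F(3) + f(1)·m(2) + f(2)·m(1) = 2/3 + 1/6·25/36 + 1/2·1/6 = 187/216
m(4) = F(4) + f(1)·m(3) + f(2)·m(2) = 5/6 + 1/6·187/216 + 1/2·25/36 = 1717/1296
m(5) = F(5) + f(1)·m(4) + f(2)·m(3) + f(4)·m(1) = 1 + 1/6·1717/1296 + 1/2·187/216 + 1/6·1/6 = 13075/7776
m(6) = F(6) + f(1)·m(5) + f(2)·m(4) + f(4)·m(2) + f(5)·m(1) = 1 + 1/6·13075/7776 + 1/2·1717/1296 + 1/6·25/36 + 1/6·1/6 = 97333/46656
m(7) = F(7) + f(1)·m(6) + f(2)·m(5) + f(4)·m(3) + f(5)·m(2) = 1 + 1/6·97333/46656 + 1/2·13075/7776 + 1/6·187/216 + 1/6·25/36 = 685411/279936
E[N_7] = m(7) = 685411/279936

685411/279936


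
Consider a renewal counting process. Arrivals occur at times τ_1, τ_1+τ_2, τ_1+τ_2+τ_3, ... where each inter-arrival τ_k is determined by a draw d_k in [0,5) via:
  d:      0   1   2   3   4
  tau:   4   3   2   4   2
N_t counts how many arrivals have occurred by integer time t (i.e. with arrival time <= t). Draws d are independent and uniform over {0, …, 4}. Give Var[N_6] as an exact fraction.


4976/15625

Inter-arrival values over d=0..4: [4, 3, 2, 4, 2]
Each d has probability 1/5, so the pmf of τ is: f(2) = 2/5, f(3) = 1/5, f(4) = 2/5
Let p_n(j) = P(N_n = j), with p_0 = [1]. Condition on τ_1: p_n(0) = P(τ > n), and for j >= 1, p_n(j) = Σ_{k<=n} f(k)·p_{n−k}(j−1)
p_1 = [1]  (j = 0)
p_2 = [3/5, 2/5]  (j = 0..1)
p_3 = [2/5, 3/5]  (j = 0..1)
p_4 = [0, 21/25, 4/25]  (j = 0..2)
p_5 = [0, 17/25, 8/25]  (j = 0..2)
p_6 = [0, 8/25, 77/125, 8/125]  (j = 0..3)
E[N_6] = Σ j·p_6(j) = 218/125;  E[N_6²] = Σ j²·p_6(j) = 84/25
Var[N_6] = 84/25 − (218/125)² = 4976/15625


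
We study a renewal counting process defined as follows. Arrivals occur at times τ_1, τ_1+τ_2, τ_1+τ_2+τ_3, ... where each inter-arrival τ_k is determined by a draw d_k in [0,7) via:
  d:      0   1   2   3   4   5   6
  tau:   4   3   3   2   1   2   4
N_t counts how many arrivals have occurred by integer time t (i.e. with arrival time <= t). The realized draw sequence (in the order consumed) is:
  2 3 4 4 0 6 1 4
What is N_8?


4

draw d_1=2: τ_1=3, arrival time A_1=3
draw d_2=3: τ_2=2, arrival time A_2=5
draw d_3=4: τ_3=1, arrival time A_3=6
draw d_4=4: τ_4=1, arrival time A_4=7
draw d_5=0: τ_5=4, arrival time A_5=11
draw d_6=6: τ_6=4, arrival time A_6=15
draw d_7=1: τ_7=3, arrival time A_7=18
draw d_8=4: τ_8=1, arrival time A_8=19
N_t over t=0..8: 0:0 1:0 2:0 3:1 4:1 5:2 6:3 7:4 8:4


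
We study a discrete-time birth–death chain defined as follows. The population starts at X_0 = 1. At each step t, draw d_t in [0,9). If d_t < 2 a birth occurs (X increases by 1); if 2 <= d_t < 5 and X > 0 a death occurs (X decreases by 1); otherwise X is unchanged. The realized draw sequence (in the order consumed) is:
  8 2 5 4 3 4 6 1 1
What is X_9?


t=0: X=1, d=8 → hold, X_1=1
t=1: X=1, d=2 → death, X_2=0
t=2: X=0, d=5 → hold, X_3=0
t=3: X=0, d=4 → hold, X_4=0
t=4: X=0, d=3 → hold, X_5=0
t=5: X=0, d=4 → hold, X_6=0
t=6: X=0, d=6 → hold, X_7=0
t=7: X=0, d=1 → birth, X_8=1
t=8: X=1, d=1 → birth, X_9=2

2
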